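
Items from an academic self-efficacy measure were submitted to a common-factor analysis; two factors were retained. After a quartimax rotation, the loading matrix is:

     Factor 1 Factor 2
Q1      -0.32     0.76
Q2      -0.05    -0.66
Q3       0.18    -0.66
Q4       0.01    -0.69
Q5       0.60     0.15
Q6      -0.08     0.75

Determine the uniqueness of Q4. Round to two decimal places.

h² = 0.01² + (-0.69)² = 0.0001 + 0.4761 = 0.4762
Uniqueness u² = 1 − h² = 1 − 0.4762 = 0.5238

0.52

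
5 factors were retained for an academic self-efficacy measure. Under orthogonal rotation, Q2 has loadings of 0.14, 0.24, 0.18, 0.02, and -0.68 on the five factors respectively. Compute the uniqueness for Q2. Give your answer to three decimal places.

0.428

h² = 0.14² + 0.24² + 0.18² + 0.02² + (-0.68)² = 0.0196 + 0.0576 + 0.0324 + 0.0004 + 0.4624 = 0.5724
Uniqueness u² = 1 − h² = 1 − 0.5724 = 0.4276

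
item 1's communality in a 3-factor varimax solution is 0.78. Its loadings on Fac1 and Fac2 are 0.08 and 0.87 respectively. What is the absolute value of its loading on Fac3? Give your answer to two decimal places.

Under orthogonal rotation h² = Σλ², so λ_Fac3² = h² − (0.7633) = 0.78 − 0.7633 = 0.0167.
|λ| = √0.0167 = 0.1292.

0.13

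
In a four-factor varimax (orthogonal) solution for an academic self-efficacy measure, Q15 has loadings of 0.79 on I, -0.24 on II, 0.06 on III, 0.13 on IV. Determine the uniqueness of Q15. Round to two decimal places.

0.30

h² = 0.79² + (-0.24)² + 0.06² + 0.13² = 0.6241 + 0.0576 + 0.0036 + 0.0169 = 0.7022
Uniqueness u² = 1 − h² = 1 − 0.7022 = 0.2978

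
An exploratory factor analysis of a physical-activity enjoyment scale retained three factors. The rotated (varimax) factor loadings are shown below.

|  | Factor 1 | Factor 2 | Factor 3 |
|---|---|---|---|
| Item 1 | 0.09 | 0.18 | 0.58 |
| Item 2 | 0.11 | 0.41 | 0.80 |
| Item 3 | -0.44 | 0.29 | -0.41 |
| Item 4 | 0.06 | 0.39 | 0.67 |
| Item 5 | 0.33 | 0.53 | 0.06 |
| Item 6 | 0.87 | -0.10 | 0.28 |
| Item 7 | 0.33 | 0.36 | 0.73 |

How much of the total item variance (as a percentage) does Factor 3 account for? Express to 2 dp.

31.55%

SS loadings for Factor 3 = 0.58² + 0.80² + (-0.41)² + 0.67² + 0.06² + 0.28² + 0.73² = 2.2083
With 7 standardized items, total variance = 7. Proportion = 2.2083/7 = 0.3155 → 31.55%.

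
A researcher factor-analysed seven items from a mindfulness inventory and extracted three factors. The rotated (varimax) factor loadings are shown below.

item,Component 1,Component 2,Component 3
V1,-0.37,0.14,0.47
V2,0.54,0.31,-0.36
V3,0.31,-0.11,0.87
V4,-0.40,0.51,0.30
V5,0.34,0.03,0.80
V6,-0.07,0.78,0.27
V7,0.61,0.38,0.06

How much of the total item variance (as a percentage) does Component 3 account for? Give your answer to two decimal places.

SS loadings for Component 3 = 0.47² + (-0.36)² + 0.87² + 0.30² + 0.80² + 0.27² + 0.06² = 1.9139
With 7 standardized items, total variance = 7. Proportion = 1.9139/7 = 0.2734 → 27.34%.

27.34%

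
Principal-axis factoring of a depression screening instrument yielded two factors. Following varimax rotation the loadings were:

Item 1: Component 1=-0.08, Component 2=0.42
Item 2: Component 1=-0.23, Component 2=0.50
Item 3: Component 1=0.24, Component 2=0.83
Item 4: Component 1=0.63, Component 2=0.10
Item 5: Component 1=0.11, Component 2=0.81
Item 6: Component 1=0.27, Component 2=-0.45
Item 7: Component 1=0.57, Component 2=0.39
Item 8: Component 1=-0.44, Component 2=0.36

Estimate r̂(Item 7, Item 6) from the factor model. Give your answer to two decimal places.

r̂ = Σ λ_i·λ_j across factors = (0.57)(0.27) + (0.39)(-0.45)
  = +0.1539 -0.1755 = -0.0216

-0.02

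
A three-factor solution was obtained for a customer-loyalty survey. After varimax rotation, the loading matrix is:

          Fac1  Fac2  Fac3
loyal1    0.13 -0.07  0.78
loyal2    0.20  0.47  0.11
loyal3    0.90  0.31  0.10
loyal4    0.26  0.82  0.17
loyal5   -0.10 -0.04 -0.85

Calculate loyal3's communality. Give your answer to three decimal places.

0.916

h² = 0.90² + 0.31² + 0.10² = 0.8100 + 0.0961 + 0.0100 = 0.9161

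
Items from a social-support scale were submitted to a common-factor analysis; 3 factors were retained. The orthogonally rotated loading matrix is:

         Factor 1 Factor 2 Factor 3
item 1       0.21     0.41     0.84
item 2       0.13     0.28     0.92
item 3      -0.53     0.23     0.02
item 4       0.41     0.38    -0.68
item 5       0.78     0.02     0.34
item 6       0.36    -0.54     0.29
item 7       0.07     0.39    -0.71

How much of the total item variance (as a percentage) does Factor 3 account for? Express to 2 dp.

SS loadings for Factor 3 = 0.84² + 0.92² + 0.02² + (-0.68)² + 0.34² + 0.29² + (-0.71)² = 2.7186
With 7 standardized items, total variance = 7. Proportion = 2.7186/7 = 0.3884 → 38.84%.

38.84%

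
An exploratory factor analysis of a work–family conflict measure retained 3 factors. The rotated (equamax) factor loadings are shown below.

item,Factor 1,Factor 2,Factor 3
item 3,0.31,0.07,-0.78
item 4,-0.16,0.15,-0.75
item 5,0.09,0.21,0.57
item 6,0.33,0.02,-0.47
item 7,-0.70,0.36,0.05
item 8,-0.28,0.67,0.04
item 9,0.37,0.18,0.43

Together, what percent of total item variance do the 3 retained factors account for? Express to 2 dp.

50.46%

SS loadings by factor: 0.9440, 0.6828, 1.9057; total = 3.5325.
Total variance with 7 standardized items is 7, so the solution explains 3.5325/7 = 0.5046 = 50.46%.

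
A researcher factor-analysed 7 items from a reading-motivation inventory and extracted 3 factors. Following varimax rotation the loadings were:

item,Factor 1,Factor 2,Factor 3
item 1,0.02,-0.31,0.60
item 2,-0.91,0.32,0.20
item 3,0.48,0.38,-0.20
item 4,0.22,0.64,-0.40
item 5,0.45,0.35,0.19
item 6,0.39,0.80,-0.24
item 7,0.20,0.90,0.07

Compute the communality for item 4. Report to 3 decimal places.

h² = 0.22² + 0.64² + (-0.40)² = 0.0484 + 0.4096 + 0.1600 = 0.6180

0.618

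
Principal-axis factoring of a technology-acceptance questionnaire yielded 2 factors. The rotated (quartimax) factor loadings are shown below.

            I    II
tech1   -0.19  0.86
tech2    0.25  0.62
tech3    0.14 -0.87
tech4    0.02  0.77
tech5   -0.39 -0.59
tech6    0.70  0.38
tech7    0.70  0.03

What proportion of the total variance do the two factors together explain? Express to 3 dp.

SS loadings by factor: 1.2507, 2.9672; total = 4.2179.
Total variance with 7 standardized items is 7, so the solution explains 4.2179/7 = 0.6026.

0.603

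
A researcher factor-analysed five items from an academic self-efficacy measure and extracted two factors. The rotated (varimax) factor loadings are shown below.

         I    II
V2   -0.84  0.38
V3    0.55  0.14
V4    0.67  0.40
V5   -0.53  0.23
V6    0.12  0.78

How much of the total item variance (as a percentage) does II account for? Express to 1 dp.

SS loadings for II = 0.38² + 0.14² + 0.40² + 0.23² + 0.78² = 0.9853
With 5 standardized items, total variance = 5. Proportion = 0.9853/5 = 0.1971 → 19.71%.

19.7%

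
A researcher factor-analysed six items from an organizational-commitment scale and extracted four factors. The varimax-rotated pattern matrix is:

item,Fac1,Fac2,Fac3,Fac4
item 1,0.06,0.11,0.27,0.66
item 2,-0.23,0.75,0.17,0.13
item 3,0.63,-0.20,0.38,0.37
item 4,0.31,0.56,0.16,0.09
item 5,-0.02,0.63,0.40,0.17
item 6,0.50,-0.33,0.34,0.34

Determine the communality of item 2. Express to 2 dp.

h² = (-0.23)² + 0.75² + 0.17² + 0.13² = 0.0529 + 0.5625 + 0.0289 + 0.0169 = 0.6612

0.66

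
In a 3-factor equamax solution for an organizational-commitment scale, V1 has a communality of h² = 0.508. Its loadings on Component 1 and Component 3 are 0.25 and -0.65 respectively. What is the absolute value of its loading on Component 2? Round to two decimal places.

Under orthogonal rotation h² = Σλ², so λ_Component 2² = h² − (0.4850) = 0.508 − 0.4850 = 0.0230.
|λ| = √0.0230 = 0.1517.

0.15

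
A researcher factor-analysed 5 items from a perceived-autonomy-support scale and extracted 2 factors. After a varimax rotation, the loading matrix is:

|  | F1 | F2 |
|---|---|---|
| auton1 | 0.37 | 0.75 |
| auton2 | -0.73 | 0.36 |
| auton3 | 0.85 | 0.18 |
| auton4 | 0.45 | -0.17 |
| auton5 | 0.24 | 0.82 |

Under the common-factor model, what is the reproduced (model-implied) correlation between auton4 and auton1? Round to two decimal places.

r̂ = Σ λ_i·λ_j across factors = (0.45)(0.37) + (-0.17)(0.75)
  = +0.1665 -0.1275 = 0.0390

0.04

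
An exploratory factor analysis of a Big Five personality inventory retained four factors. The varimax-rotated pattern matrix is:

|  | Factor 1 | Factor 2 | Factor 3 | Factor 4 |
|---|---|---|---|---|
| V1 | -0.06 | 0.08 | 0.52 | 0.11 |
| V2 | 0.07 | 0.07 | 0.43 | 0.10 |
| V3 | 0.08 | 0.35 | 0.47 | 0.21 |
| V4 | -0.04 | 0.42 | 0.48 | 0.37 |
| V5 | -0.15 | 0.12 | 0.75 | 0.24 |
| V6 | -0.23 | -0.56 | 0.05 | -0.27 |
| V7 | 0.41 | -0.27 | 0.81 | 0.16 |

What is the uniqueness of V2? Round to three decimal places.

h² = 0.07² + 0.07² + 0.43² + 0.10² = 0.0049 + 0.0049 + 0.1849 + 0.0100 = 0.2047
Uniqueness u² = 1 − h² = 1 − 0.2047 = 0.7953

0.795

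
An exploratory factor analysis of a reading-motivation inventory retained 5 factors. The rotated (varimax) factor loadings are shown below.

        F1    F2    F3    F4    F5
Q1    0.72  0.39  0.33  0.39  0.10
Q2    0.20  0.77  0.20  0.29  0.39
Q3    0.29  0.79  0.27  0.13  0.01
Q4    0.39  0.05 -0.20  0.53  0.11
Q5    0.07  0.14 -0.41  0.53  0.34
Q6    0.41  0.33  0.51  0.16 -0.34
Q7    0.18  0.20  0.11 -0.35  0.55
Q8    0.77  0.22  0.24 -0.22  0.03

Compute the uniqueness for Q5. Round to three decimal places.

h² = 0.07² + 0.14² + (-0.41)² + 0.53² + 0.34² = 0.0049 + 0.0196 + 0.1681 + 0.2809 + 0.1156 = 0.5891
Uniqueness u² = 1 − h² = 1 − 0.5891 = 0.4109

0.411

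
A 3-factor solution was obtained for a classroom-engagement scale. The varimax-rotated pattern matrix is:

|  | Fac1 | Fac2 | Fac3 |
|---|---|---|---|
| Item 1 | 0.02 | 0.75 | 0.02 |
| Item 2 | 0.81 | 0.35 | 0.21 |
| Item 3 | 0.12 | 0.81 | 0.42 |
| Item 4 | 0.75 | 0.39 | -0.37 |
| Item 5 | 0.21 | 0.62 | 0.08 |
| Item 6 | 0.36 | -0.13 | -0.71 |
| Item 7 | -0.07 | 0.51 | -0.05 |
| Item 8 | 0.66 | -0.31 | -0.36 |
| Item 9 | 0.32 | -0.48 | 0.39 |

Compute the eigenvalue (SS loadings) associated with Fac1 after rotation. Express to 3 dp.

SS loadings for Fac1 = 0.02² + 0.81² + 0.12² + 0.75² + 0.21² + 0.36² + (-0.07)² + 0.66² + 0.32² = 0.0004 + 0.6561 + 0.0144 + 0.5625 + 0.0441 + 0.1296 + 0.0049 + 0.4356 + 0.1024 = 1.9500

1.950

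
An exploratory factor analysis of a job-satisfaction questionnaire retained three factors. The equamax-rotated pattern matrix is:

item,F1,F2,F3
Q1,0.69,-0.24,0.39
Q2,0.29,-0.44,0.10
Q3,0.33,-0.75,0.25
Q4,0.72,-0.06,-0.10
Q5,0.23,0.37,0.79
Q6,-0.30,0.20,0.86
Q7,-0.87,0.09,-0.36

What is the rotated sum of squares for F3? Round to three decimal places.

SS loadings for F3 = 0.39² + 0.10² + 0.25² + (-0.10)² + 0.79² + 0.86² + (-0.36)² = 0.1521 + 0.0100 + 0.0625 + 0.0100 + 0.6241 + 0.7396 + 0.1296 = 1.7279

1.728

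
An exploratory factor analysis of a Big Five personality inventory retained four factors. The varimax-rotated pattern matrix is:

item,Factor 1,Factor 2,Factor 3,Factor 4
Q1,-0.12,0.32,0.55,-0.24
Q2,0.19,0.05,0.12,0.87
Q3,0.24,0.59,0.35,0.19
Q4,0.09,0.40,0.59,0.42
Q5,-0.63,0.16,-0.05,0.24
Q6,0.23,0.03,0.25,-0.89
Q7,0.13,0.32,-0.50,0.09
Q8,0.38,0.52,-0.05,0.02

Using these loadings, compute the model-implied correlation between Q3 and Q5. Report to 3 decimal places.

-0.029

r̂ = Σ λ_i·λ_j across factors = (0.24)(-0.63) + (0.59)(0.16) + (0.35)(-0.05) + (0.19)(0.24)
  = -0.1512 +0.0944 -0.0175 +0.0456 = -0.0287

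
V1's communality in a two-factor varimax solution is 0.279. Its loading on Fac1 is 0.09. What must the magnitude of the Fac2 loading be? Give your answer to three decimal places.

0.520

Under orthogonal rotation h² = Σλ², so λ_Fac2² = h² − (0.0081) = 0.279 − 0.0081 = 0.2709.
|λ| = √0.2709 = 0.5205.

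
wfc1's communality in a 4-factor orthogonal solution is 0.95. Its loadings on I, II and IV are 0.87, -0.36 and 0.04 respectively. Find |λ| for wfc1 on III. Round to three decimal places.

Under orthogonal rotation h² = Σλ², so λ_III² = h² − (0.8881) = 0.95 − 0.8881 = 0.0619.
|λ| = √0.0619 = 0.2488.

0.249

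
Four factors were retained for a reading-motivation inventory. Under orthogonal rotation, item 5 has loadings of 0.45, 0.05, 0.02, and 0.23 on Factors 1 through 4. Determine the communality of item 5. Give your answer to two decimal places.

h² = 0.45² + 0.05² + 0.02² + 0.23² = 0.2025 + 0.0025 + 0.0004 + 0.0529 = 0.2583

0.26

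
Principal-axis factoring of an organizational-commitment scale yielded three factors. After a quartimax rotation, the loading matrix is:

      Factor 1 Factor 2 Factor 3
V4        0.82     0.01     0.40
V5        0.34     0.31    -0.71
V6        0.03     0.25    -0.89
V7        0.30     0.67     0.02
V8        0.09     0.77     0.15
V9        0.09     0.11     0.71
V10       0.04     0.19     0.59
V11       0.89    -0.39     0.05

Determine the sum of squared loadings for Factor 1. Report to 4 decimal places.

1.6888

SS loadings for Factor 1 = 0.82² + 0.34² + 0.03² + 0.30² + 0.09² + 0.09² + 0.04² + 0.89² = 0.6724 + 0.1156 + 0.0009 + 0.0900 + 0.0081 + 0.0081 + 0.0016 + 0.7921 = 1.6888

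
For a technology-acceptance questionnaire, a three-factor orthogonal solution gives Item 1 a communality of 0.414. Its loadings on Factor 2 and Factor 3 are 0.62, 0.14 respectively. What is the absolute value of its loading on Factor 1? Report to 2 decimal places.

0.10

Under orthogonal rotation h² = Σλ², so λ_Factor 1² = h² − (0.4040) = 0.414 − 0.4040 = 0.0100.
|λ| = √0.0100 = 0.1000.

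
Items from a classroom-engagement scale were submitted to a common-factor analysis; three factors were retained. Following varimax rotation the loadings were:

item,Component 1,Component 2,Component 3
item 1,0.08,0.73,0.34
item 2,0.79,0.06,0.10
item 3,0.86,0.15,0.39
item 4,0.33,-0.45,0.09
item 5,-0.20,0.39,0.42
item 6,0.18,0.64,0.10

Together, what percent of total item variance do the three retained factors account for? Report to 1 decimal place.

55.8%

Communalities: 0.6549, 0.6377, 0.9142, 0.3195, 0.3685, 0.4520; Σh² = 3.3468.
Total variance with 6 standardized items is 6, so the solution explains 3.3468/6 = 0.5578 = 55.78%.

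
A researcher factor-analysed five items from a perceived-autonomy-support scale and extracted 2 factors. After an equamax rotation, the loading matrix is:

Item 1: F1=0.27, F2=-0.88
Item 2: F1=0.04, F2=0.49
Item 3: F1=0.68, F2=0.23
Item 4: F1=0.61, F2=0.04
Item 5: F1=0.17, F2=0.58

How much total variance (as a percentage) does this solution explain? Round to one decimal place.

SS loadings by factor: 0.9379, 1.4054; total = 2.3433.
Total variance with 5 standardized items is 5, so the solution explains 2.3433/5 = 0.4687 = 46.87%.

46.9%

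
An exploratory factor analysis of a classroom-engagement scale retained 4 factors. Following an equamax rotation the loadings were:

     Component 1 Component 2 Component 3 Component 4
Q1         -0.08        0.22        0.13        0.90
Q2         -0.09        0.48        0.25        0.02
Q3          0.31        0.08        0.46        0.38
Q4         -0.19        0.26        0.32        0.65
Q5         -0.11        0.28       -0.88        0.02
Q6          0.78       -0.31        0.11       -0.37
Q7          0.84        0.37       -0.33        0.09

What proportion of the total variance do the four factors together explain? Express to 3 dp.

0.707

Communalities: 0.8817, 0.3014, 0.4585, 0.6286, 0.8653, 0.8535, 0.9595; Σh² = 4.9485.
Total variance with 7 standardized items is 7, so the solution explains 4.9485/7 = 0.7069.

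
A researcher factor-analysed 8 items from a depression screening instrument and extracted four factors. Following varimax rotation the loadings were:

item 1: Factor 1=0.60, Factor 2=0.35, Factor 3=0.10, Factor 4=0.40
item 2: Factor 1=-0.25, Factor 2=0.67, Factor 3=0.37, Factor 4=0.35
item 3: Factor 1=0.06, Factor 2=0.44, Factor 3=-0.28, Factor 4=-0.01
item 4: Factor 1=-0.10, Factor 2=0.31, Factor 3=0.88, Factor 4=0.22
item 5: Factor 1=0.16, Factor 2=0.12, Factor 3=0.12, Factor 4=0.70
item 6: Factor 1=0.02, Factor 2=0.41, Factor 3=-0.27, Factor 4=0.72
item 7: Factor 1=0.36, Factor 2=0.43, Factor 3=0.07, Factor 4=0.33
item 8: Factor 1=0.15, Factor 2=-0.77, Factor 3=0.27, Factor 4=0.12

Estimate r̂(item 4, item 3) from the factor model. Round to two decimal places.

-0.12

r̂ = Σ λ_i·λ_j across factors = (-0.10)(0.06) + (0.31)(0.44) + (0.88)(-0.28) + (0.22)(-0.01)
  = -0.0060 +0.1364 -0.2464 -0.0022 = -0.1182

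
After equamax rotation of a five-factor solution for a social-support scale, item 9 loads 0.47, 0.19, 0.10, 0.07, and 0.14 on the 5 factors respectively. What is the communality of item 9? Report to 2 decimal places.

0.29

h² = 0.47² + 0.19² + 0.10² + 0.07² + 0.14² = 0.2209 + 0.0361 + 0.0100 + 0.0049 + 0.0196 = 0.2915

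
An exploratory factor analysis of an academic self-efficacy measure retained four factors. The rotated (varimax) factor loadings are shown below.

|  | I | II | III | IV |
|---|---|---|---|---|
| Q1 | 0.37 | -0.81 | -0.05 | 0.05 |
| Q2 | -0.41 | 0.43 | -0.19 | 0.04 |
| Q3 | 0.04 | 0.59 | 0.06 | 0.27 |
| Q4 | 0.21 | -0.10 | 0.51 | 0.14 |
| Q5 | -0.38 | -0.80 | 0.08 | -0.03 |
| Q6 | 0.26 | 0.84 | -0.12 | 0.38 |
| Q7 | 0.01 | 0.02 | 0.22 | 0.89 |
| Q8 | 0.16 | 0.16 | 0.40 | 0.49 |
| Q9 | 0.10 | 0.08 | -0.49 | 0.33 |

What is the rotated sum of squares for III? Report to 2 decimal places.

SS loadings for III = (-0.05)² + (-0.19)² + 0.06² + 0.51² + 0.08² + (-0.12)² + 0.22² + 0.40² + (-0.49)² = 0.0025 + 0.0361 + 0.0036 + 0.2601 + 0.0064 + 0.0144 + 0.0484 + 0.1600 + 0.2401 = 0.7716

0.77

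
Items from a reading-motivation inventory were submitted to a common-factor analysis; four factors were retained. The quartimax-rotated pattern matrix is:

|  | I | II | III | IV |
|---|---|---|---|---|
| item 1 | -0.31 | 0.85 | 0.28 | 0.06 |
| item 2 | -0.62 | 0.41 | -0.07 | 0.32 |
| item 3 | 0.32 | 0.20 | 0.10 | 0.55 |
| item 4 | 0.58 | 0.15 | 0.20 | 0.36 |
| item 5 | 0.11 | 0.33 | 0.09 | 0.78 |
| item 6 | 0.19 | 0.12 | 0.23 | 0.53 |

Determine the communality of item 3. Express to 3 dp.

0.455

h² = 0.32² + 0.20² + 0.10² + 0.55² = 0.1024 + 0.0400 + 0.0100 + 0.3025 = 0.4549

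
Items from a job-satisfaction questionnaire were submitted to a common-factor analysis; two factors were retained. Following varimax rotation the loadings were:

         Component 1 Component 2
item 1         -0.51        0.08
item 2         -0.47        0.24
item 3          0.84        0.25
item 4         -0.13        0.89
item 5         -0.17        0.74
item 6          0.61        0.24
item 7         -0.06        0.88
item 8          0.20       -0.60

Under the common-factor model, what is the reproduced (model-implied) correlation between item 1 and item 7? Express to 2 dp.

r̂ = Σ λ_i·λ_j across factors = (-0.51)(-0.06) + (0.08)(0.88)
  = +0.0306 +0.0704 = 0.1010

0.10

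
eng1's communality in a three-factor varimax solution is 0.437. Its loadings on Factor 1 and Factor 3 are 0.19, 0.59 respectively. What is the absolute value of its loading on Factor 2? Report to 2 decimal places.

0.23

Under orthogonal rotation h² = Σλ², so λ_Factor 2² = h² − (0.3842) = 0.437 − 0.3842 = 0.0528.
|λ| = √0.0528 = 0.2298.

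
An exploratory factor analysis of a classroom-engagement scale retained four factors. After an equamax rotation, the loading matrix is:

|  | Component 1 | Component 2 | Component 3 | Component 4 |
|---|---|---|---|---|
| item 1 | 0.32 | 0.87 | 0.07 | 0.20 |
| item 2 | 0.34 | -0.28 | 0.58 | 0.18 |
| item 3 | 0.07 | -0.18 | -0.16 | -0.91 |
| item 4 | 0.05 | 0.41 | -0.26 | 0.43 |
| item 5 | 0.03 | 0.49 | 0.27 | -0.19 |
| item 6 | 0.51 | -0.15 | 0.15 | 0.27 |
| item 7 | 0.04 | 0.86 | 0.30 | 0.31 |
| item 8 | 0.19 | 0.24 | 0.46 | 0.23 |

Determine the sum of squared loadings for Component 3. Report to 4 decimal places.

SS loadings for Component 3 = 0.07² + 0.58² + (-0.16)² + (-0.26)² + 0.27² + 0.15² + 0.30² + 0.46² = 0.0049 + 0.3364 + 0.0256 + 0.0676 + 0.0729 + 0.0225 + 0.0900 + 0.2116 = 0.8315

0.8315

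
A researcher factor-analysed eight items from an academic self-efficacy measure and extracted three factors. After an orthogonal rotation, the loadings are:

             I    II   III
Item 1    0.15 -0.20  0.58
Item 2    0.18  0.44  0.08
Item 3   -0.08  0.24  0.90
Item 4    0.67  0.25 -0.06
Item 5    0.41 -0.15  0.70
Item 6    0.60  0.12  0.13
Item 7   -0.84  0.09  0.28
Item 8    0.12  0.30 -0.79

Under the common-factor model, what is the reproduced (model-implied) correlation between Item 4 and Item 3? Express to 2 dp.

-0.05

r̂ = Σ λ_i·λ_j across factors = (0.67)(-0.08) + (0.25)(0.24) + (-0.06)(0.90)
  = -0.0536 +0.0600 -0.0540 = -0.0476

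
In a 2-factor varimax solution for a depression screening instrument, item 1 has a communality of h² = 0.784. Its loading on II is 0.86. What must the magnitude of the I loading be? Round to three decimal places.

0.211

Under orthogonal rotation h² = Σλ², so λ_I² = h² − (0.7396) = 0.784 − 0.7396 = 0.0444.
|λ| = √0.0444 = 0.2107.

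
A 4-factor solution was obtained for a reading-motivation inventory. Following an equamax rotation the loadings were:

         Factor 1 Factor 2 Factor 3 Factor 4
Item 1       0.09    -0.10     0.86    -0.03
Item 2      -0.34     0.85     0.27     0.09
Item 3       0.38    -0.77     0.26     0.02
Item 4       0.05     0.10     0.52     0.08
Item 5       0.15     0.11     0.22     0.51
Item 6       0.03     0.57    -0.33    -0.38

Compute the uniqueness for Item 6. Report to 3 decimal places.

0.421

h² = 0.03² + 0.57² + (-0.33)² + (-0.38)² = 0.0009 + 0.3249 + 0.1089 + 0.1444 = 0.5791
Uniqueness u² = 1 − h² = 1 − 0.5791 = 0.4209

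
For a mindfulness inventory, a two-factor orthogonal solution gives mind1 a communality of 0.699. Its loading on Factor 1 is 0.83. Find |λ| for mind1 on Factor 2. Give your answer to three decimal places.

0.100

Under orthogonal rotation h² = Σλ², so λ_Factor 2² = h² − (0.6889) = 0.699 − 0.6889 = 0.0101.
|λ| = √0.0101 = 0.1005.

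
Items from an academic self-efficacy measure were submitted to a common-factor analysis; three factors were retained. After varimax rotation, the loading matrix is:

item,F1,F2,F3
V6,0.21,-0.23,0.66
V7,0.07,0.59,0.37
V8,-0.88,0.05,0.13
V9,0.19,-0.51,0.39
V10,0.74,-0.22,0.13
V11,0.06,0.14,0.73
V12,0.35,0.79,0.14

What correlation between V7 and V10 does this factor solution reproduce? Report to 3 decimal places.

-0.030

r̂ = Σ λ_i·λ_j across factors = (0.07)(0.74) + (0.59)(-0.22) + (0.37)(0.13)
  = +0.0518 -0.1298 +0.0481 = -0.0299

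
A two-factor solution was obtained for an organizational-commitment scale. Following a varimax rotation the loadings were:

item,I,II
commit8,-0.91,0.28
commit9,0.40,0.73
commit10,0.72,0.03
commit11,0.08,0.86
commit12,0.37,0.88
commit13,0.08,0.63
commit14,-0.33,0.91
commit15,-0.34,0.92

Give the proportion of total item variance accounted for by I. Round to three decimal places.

0.235

SS loadings for I = (-0.91)² + 0.40² + 0.72² + 0.08² + 0.37² + 0.08² + (-0.33)² + (-0.34)² = 1.8807
Proportion of variance = 1.8807 / 8 = 0.2351.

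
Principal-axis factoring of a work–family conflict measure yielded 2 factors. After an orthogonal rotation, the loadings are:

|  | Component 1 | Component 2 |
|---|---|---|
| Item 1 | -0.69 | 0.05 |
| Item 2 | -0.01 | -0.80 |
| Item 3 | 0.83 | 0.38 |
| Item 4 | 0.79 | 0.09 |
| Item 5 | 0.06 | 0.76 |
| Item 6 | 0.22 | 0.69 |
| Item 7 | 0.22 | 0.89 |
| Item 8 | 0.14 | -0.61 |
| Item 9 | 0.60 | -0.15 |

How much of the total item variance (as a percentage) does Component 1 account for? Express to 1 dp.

SS loadings for Component 1 = (-0.69)² + (-0.01)² + 0.83² + 0.79² + 0.06² + 0.22² + 0.22² + 0.14² + 0.60² = 2.2692
With 9 standardized items, total variance = 9. Proportion = 2.2692/9 = 0.2521 → 25.21%.

25.2%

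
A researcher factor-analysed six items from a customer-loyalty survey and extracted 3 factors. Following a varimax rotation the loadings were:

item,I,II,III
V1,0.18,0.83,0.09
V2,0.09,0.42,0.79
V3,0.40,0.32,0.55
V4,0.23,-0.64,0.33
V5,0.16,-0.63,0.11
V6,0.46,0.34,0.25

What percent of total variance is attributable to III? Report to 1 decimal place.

SS loadings for III = 0.09² + 0.79² + 0.55² + 0.33² + 0.11² + 0.25² = 1.1182
With 6 standardized items, total variance = 6. Proportion = 1.1182/6 = 0.1864 → 18.64%.

18.6%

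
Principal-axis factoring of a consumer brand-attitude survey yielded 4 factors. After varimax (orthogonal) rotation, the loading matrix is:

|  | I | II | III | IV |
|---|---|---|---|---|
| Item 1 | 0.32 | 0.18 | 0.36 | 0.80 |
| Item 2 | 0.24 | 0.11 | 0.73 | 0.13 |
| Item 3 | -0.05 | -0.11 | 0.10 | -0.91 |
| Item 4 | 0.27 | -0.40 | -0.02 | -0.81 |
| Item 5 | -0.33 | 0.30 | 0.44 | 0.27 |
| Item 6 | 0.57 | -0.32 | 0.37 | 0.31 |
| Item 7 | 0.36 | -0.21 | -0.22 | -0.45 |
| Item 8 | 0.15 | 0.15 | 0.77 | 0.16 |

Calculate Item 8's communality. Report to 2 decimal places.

0.66

h² = 0.15² + 0.15² + 0.77² + 0.16² = 0.0225 + 0.0225 + 0.5929 + 0.0256 = 0.6635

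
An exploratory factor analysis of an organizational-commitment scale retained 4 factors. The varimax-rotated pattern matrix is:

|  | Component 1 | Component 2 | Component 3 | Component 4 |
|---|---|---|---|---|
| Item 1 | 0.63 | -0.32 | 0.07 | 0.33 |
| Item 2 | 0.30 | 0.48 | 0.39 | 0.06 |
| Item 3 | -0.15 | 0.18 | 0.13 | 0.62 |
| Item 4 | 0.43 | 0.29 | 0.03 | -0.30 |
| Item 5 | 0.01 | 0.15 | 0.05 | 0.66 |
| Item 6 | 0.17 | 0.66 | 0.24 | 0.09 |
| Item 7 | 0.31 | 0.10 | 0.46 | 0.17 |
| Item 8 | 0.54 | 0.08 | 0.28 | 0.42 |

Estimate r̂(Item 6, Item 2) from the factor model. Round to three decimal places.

r̂ = Σ λ_i·λ_j across factors = (0.17)(0.30) + (0.66)(0.48) + (0.24)(0.39) + (0.09)(0.06)
  = +0.0510 +0.3168 +0.0936 +0.0054 = 0.4668

0.467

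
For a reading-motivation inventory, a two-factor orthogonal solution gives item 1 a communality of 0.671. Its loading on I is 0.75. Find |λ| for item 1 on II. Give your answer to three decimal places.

0.329

Under orthogonal rotation h² = Σλ², so λ_II² = h² − (0.5625) = 0.671 − 0.5625 = 0.1085.
|λ| = √0.1085 = 0.3294.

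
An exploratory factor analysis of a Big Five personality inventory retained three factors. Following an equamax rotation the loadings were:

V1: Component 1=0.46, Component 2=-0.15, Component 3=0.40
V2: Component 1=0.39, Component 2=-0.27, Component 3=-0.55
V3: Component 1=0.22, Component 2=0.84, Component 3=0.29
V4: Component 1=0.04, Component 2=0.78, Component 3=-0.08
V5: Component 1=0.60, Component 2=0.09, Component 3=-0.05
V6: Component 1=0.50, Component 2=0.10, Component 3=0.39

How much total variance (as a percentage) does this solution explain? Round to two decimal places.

52.65%

Communalities: 0.3941, 0.5275, 0.8381, 0.6164, 0.3706, 0.4121; Σh² = 3.1588.
Total variance with 6 standardized items is 6, so the solution explains 3.1588/6 = 0.5265 = 52.65%.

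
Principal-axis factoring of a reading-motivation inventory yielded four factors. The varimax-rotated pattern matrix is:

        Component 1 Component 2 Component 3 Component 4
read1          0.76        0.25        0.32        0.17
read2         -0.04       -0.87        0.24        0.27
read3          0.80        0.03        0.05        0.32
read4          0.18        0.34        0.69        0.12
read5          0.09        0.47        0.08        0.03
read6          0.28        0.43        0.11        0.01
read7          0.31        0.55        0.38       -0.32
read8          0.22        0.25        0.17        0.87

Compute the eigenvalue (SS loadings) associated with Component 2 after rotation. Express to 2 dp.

SS loadings for Component 2 = 0.25² + (-0.87)² + 0.03² + 0.34² + 0.47² + 0.43² + 0.55² + 0.25² = 0.0625 + 0.7569 + 0.0009 + 0.1156 + 0.2209 + 0.1849 + 0.3025 + 0.0625 = 1.7067

1.71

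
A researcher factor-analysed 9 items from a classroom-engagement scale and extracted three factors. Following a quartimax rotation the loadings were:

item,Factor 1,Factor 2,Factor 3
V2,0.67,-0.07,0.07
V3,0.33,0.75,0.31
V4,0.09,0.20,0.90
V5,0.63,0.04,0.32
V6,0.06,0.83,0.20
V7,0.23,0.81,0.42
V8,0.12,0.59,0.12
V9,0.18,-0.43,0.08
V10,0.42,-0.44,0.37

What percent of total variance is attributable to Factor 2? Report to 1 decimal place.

SS loadings for Factor 2 = (-0.07)² + 0.75² + 0.20² + 0.04² + 0.83² + 0.81² + 0.59² + (-0.43)² + (-0.44)² = 2.6806
With 9 standardized items, total variance = 9. Proportion = 2.6806/9 = 0.2978 → 29.78%.

29.8%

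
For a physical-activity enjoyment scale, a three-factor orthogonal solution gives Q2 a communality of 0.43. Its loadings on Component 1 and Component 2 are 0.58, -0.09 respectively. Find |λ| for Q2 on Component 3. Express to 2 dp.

Under orthogonal rotation h² = Σλ², so λ_Component 3² = h² − (0.3445) = 0.43 − 0.3445 = 0.0855.
|λ| = √0.0855 = 0.2924.

0.29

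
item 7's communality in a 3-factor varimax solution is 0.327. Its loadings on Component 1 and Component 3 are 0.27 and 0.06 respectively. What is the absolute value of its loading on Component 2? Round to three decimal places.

0.500

Under orthogonal rotation h² = Σλ², so λ_Component 2² = h² − (0.0765) = 0.327 − 0.0765 = 0.2505.
|λ| = √0.2505 = 0.5005.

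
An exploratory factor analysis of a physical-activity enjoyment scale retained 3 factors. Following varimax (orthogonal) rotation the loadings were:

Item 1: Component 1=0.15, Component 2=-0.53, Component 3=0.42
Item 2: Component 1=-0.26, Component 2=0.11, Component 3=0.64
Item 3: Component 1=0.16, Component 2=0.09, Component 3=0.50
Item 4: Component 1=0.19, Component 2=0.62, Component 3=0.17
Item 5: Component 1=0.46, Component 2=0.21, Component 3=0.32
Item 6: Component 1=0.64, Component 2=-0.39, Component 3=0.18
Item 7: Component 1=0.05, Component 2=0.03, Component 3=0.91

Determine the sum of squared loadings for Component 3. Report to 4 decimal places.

SS loadings for Component 3 = 0.42² + 0.64² + 0.50² + 0.17² + 0.32² + 0.18² + 0.91² = 0.1764 + 0.4096 + 0.2500 + 0.0289 + 0.1024 + 0.0324 + 0.8281 = 1.8278

1.8278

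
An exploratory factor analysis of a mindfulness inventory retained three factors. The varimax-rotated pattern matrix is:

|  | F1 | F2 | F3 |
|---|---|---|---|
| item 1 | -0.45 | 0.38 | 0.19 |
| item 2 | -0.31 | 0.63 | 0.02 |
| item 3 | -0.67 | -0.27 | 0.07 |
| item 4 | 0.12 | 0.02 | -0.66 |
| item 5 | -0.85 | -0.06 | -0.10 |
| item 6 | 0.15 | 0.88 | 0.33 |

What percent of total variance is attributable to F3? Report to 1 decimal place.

SS loadings for F3 = 0.19² + 0.02² + 0.07² + (-0.66)² + (-0.10)² + 0.33² = 0.5959
With 6 standardized items, total variance = 6. Proportion = 0.5959/6 = 0.0993 → 9.93%.

9.9%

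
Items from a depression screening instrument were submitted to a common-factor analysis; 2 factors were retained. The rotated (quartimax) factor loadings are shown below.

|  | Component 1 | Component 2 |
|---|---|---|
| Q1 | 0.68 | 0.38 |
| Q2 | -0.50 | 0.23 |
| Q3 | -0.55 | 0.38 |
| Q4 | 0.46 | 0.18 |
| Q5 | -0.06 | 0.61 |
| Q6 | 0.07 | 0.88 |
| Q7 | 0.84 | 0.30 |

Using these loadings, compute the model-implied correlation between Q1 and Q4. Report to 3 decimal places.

0.381

r̂ = Σ λ_i·λ_j across factors = (0.68)(0.46) + (0.38)(0.18)
  = +0.3128 +0.0684 = 0.3812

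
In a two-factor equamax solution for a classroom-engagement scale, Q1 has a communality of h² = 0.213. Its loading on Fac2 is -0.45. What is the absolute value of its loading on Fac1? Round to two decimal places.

Under orthogonal rotation h² = Σλ², so λ_Fac1² = h² − (0.2025) = 0.213 − 0.2025 = 0.0105.
|λ| = √0.0105 = 0.1025.

0.10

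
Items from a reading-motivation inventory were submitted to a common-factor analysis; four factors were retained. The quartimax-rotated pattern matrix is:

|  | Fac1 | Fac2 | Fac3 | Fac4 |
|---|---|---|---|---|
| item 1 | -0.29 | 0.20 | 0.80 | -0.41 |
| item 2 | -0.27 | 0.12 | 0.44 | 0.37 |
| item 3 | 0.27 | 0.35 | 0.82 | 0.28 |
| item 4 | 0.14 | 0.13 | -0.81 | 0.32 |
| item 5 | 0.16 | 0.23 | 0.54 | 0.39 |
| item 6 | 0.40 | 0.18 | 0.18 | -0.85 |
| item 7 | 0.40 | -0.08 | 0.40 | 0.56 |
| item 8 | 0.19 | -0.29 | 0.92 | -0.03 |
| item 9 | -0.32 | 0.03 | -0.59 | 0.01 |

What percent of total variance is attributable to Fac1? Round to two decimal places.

SS loadings for Fac1 = (-0.29)² + (-0.27)² + 0.27² + 0.14² + 0.16² + 0.40² + 0.40² + 0.19² + (-0.32)² = 0.7336
With 9 standardized items, total variance = 9. Proportion = 0.7336/9 = 0.0815 → 8.15%.

8.15%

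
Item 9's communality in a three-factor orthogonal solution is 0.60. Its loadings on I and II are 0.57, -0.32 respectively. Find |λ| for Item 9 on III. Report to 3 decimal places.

0.416

Under orthogonal rotation h² = Σλ², so λ_III² = h² − (0.4273) = 0.60 − 0.4273 = 0.1727.
|λ| = √0.1727 = 0.4156.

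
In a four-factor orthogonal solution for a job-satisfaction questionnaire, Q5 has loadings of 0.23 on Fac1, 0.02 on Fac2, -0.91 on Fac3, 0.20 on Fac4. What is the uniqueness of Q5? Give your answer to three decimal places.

h² = 0.23² + 0.02² + (-0.91)² + 0.20² = 0.0529 + 0.0004 + 0.8281 + 0.0400 = 0.9214
Uniqueness u² = 1 − h² = 1 − 0.9214 = 0.0786

0.079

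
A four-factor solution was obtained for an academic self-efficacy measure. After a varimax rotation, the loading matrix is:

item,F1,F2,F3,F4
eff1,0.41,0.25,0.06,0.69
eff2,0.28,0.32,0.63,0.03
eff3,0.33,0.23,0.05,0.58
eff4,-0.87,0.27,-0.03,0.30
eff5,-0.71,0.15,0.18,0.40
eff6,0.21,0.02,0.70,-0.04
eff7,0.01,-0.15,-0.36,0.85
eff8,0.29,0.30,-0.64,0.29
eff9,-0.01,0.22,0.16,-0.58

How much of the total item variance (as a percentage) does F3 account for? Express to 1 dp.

SS loadings for F3 = 0.06² + 0.63² + 0.05² + (-0.03)² + 0.18² + 0.70² + (-0.36)² + (-0.64)² + 0.16² = 1.4911
With 9 standardized items, total variance = 9. Proportion = 1.4911/9 = 0.1657 → 16.57%.

16.6%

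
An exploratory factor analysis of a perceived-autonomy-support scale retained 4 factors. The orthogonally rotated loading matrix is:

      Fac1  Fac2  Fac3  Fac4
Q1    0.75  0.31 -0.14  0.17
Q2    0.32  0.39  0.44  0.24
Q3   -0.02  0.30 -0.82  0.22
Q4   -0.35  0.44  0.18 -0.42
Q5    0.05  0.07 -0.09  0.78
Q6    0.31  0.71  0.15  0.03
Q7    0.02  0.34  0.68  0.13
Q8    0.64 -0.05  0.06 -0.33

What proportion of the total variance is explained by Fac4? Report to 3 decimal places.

0.131

SS loadings for Fac4 = 0.17² + 0.24² + 0.22² + (-0.42)² + 0.78² + 0.03² + 0.13² + (-0.33)² = 1.0464
Proportion of variance = 1.0464 / 8 = 0.1308.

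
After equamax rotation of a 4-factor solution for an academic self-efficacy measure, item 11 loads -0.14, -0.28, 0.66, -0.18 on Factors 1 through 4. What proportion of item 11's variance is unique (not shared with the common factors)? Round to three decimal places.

h² = (-0.14)² + (-0.28)² + 0.66² + (-0.18)² = 0.0196 + 0.0784 + 0.4356 + 0.0324 = 0.5660
Uniqueness u² = 1 − h² = 1 − 0.5660 = 0.4340

0.434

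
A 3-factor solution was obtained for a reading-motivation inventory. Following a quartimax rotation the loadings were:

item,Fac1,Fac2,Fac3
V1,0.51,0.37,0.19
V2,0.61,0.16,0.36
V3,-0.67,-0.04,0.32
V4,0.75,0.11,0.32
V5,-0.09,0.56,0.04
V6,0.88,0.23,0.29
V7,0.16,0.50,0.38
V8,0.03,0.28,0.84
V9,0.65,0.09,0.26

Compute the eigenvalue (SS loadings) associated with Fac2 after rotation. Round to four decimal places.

SS loadings for Fac2 = 0.37² + 0.16² + (-0.04)² + 0.11² + 0.56² + 0.23² + 0.50² + 0.28² + 0.09² = 0.1369 + 0.0256 + 0.0016 + 0.0121 + 0.3136 + 0.0529 + 0.2500 + 0.0784 + 0.0081 = 0.8792

0.8792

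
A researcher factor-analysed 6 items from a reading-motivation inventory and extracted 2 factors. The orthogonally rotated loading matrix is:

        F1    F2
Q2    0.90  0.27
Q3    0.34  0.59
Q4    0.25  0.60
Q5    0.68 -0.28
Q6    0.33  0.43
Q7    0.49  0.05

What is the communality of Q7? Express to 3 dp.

h² = 0.49² + 0.05² = 0.2401 + 0.0025 = 0.2426

0.243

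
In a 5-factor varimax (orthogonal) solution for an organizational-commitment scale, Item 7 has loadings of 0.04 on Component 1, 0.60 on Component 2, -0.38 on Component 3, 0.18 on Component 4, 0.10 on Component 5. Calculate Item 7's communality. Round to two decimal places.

h² = 0.04² + 0.60² + (-0.38)² + 0.18² + 0.10² = 0.0016 + 0.3600 + 0.1444 + 0.0324 + 0.0100 = 0.5484

0.55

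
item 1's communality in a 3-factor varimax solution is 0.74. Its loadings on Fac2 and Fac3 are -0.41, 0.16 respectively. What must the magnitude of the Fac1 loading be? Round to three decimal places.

0.739

Under orthogonal rotation h² = Σλ², so λ_Fac1² = h² − (0.1937) = 0.74 − 0.1937 = 0.5463.
|λ| = √0.5463 = 0.7391.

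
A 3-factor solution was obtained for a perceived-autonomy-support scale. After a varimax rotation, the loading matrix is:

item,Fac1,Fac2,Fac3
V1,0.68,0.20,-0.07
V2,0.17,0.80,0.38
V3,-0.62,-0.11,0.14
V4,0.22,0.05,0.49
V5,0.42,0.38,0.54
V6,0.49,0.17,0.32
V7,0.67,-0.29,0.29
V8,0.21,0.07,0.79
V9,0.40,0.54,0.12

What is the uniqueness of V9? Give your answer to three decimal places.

0.534

h² = 0.40² + 0.54² + 0.12² = 0.1600 + 0.2916 + 0.0144 = 0.4660
Uniqueness u² = 1 − h² = 1 − 0.4660 = 0.5340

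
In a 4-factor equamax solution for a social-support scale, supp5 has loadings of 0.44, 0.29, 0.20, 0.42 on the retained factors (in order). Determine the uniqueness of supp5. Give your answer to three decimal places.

h² = 0.44² + 0.29² + 0.20² + 0.42² = 0.1936 + 0.0841 + 0.0400 + 0.1764 = 0.4941
Uniqueness u² = 1 − h² = 1 − 0.4941 = 0.5059

0.506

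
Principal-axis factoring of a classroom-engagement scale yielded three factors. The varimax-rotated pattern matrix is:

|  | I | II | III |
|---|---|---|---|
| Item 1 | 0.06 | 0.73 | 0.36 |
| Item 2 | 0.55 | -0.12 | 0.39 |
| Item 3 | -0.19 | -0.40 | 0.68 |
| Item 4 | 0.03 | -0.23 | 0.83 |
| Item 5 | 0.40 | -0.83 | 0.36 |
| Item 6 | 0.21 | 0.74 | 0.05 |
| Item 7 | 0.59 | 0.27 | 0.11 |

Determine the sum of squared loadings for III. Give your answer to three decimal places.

1.577

SS loadings for III = 0.36² + 0.39² + 0.68² + 0.83² + 0.36² + 0.05² + 0.11² = 0.1296 + 0.1521 + 0.4624 + 0.6889 + 0.1296 + 0.0025 + 0.0121 = 1.5772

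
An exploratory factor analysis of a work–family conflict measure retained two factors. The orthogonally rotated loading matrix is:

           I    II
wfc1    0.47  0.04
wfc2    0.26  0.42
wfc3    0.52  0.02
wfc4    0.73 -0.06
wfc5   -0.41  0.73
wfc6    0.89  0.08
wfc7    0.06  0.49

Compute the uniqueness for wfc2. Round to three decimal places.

h² = 0.26² + 0.42² = 0.0676 + 0.1764 = 0.2440
Uniqueness u² = 1 − h² = 1 − 0.2440 = 0.7560

0.756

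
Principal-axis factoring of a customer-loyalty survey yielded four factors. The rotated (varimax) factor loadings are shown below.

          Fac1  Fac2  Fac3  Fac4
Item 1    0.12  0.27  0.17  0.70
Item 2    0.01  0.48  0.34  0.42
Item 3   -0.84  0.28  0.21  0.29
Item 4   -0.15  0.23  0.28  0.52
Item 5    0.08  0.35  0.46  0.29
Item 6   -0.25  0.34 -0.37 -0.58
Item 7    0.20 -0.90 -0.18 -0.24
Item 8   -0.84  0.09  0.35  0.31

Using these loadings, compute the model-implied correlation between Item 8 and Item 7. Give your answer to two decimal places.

r̂ = Σ λ_i·λ_j across factors = (-0.84)(0.20) + (0.09)(-0.90) + (0.35)(-0.18) + (0.31)(-0.24)
  = -0.1680 -0.0810 -0.0630 -0.0744 = -0.3864

-0.39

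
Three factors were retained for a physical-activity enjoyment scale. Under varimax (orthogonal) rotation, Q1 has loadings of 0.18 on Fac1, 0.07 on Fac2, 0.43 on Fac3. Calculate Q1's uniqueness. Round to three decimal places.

h² = 0.18² + 0.07² + 0.43² = 0.0324 + 0.0049 + 0.1849 = 0.2222
Uniqueness u² = 1 − h² = 1 − 0.2222 = 0.7778

0.778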